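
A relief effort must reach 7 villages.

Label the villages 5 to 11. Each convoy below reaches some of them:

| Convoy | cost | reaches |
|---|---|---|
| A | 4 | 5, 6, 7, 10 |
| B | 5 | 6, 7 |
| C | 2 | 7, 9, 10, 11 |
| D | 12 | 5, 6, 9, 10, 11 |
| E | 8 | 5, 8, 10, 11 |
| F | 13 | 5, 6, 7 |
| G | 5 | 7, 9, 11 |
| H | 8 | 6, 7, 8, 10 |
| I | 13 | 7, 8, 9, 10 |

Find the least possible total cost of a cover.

A, C, E together cover every village (A ∪ C ∪ E = {5, 6, 7, 8, 9, 10, 11}); total cost 4 + 2 + 8 = 14.
No covering selection has total cost below 14.

14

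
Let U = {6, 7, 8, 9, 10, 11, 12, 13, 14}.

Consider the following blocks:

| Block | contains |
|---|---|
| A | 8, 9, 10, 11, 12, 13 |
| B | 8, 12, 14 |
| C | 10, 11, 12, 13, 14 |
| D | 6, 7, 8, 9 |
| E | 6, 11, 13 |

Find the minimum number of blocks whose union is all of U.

C and D cover everything between them: the union {6, 7, 8, 9, 10, 11, 12, 13, 14} is all of U.
No single block has all 9 elements (the largest, A, has 6), so 2 is optimal.

2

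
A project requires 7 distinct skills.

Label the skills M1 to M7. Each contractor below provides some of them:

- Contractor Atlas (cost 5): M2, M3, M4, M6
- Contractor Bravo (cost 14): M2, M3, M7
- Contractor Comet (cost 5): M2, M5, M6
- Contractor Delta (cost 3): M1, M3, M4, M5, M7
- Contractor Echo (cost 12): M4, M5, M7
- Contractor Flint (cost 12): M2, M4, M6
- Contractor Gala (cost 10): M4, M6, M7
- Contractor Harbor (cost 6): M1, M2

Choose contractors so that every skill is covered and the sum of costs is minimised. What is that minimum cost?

Atlas, Delta together cover every skill (Atlas ∪ Delta = {M1, M2, M3, M4, M5, M6, M7}); total cost 5 + 3 = 8.
No covering selection has total cost below 8.

8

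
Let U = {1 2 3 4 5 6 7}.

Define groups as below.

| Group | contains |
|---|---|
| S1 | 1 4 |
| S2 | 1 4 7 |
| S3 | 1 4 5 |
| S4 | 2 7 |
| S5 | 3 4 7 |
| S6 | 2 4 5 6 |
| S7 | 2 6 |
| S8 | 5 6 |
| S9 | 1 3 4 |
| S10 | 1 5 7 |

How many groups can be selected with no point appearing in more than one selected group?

S4, S8, S9 are pairwise disjoint (S4={2,7}; S8={5,6}; S9={1,3,4}).
Every remaining group overlaps one of these, and no 4 of the listed groups are pairwise disjoint, so 3 is the maximum.

3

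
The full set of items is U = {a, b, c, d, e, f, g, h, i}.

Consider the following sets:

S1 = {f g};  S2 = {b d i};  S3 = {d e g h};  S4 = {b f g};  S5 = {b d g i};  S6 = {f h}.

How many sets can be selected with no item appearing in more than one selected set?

2

S2, S6 are pairwise disjoint (S2={b,d,i}; S6={f,h}).
Every remaining set overlaps one of these, and no 3 of the listed sets are pairwise disjoint, so 2 is the maximum.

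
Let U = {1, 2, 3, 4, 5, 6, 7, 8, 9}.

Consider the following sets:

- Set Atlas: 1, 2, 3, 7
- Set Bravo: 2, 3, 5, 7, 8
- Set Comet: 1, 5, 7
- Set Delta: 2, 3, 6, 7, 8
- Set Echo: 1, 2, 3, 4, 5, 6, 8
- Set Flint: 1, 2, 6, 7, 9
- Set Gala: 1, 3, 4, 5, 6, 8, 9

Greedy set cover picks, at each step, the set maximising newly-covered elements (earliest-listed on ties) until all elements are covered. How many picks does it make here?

2

Greedy: pick Echo (covers 7 new) → pick Flint (covers 2 new). Total picks: 2.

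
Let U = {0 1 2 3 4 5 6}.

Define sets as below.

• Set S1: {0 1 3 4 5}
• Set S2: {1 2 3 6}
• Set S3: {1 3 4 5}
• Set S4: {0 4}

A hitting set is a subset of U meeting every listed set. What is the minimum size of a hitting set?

Take H = {3, 4}. Each listed set contains at least one of these, so H is a hitting set of size 2.
The sets S2, S4 are pairwise disjoint, so any hitting set needs a separate point for each — at least 2. Hence 2 is optimal.

2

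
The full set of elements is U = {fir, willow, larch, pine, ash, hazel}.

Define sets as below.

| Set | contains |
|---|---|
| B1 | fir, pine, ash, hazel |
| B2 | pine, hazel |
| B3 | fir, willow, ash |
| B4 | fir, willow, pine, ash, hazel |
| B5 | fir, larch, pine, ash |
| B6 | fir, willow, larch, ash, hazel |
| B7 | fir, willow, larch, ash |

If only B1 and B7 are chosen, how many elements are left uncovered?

Union of B1, B7 = {fir, willow, larch, pine, ash, hazel} — that's every element, so 0 are uncovered.

0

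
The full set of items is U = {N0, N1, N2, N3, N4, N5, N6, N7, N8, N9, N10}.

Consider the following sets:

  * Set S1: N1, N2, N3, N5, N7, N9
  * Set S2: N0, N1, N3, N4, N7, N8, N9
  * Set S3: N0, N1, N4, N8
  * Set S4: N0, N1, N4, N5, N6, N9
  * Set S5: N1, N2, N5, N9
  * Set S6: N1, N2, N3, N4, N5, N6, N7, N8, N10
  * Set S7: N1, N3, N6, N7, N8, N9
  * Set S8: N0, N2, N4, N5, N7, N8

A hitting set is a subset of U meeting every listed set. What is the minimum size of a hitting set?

Take H = {N1, N7}. Each listed set contains at least one of these, so H is a hitting set of size 2.
No single item lies in every set, so at least 2 are needed and 2 is optimal.

2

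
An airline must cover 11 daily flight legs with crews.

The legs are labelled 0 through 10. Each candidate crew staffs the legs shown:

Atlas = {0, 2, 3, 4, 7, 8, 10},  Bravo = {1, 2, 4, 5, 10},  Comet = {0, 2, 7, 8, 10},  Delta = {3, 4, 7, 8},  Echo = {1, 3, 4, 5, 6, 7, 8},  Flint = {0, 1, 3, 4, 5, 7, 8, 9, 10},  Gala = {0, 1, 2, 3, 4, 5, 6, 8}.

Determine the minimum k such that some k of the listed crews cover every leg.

2

Take {Flint, Gala}. Their union is {0, 1, 2, 3, 4, 5, 6, 7, 8, 9, 10}, which is all 11 legs.
No single crew has all 11 legs (the largest, Flint, has 9), so 2 is optimal.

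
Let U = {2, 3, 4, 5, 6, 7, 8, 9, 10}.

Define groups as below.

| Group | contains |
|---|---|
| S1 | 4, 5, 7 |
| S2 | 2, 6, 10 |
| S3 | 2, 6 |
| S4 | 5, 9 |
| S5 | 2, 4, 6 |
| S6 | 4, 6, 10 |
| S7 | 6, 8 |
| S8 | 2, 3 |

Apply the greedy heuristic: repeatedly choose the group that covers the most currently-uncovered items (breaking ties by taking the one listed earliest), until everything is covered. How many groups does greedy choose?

Greedy: pick S1 (covers 3 new) → pick S2 (covers 3 new) → pick S4 (covers 1 new) → pick S7 (covers 1 new) → pick S8 (covers 1 new). Total picks: 5.

5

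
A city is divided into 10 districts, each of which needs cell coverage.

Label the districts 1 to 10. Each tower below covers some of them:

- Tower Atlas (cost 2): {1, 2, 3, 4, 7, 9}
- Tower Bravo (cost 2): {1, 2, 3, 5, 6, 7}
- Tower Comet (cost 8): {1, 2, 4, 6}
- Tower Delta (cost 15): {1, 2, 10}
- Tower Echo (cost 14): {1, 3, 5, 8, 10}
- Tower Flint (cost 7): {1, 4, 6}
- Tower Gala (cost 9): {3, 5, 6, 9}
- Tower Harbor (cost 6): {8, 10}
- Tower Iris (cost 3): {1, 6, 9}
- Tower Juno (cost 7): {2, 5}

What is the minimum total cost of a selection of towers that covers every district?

Atlas, Bravo, Harbor together cover every district (Atlas ∪ Bravo ∪ Harbor = {1, 2, 3, 4, 5, 6, 7, 8, 9, 10}); total cost 2 + 2 + 6 = 10.
No covering selection has total cost below 10.

10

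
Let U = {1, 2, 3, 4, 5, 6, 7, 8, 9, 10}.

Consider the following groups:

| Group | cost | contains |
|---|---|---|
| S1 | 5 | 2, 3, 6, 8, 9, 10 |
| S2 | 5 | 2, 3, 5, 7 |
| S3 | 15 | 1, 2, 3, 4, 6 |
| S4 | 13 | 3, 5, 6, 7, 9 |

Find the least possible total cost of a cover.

S1, S2, S3 together cover every item (S1 ∪ S2 ∪ S3 = {1, 2, 3, 4, 5, 6, 7, 8, 9, 10}); total cost 5 + 5 + 15 = 25.
No covering selection has total cost below 25.

25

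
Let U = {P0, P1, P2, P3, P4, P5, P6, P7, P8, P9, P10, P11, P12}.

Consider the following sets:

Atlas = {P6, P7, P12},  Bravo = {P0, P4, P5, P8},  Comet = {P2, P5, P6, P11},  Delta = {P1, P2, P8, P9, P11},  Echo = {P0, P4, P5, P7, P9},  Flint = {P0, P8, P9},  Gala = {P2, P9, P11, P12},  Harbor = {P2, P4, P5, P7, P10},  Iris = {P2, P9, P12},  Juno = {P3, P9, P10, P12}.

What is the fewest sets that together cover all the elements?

4

Take {Atlas, Bravo, Delta, Juno}. Their union is {P0, P1, P2, P3, P4, P5, P6, P7, P8, P9, P10, P11, P12}, which is all 13 elements.
Only Juno contains P3, so Juno is forced; the remaining 9 elements need at least 3 more sets (each remaining set adds at most 4) — so at least 4 sets are needed, and 4 is optimal.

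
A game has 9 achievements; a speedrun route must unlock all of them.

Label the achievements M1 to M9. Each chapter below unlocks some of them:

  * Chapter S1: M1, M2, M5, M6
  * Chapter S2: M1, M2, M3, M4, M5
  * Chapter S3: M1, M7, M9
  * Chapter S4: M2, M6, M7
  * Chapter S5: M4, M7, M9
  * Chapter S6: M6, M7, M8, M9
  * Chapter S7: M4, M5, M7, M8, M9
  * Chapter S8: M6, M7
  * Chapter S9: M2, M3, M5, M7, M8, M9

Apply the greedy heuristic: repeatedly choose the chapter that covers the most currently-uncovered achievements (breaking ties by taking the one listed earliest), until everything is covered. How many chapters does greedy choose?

3

Greedy: pick S9 (covers 6 new) → pick S1 (covers 2 new) → pick S2 (covers 1 new). Total picks: 3.
(The true minimum cover uses only 2 chapters, so greedy is not optimal here.)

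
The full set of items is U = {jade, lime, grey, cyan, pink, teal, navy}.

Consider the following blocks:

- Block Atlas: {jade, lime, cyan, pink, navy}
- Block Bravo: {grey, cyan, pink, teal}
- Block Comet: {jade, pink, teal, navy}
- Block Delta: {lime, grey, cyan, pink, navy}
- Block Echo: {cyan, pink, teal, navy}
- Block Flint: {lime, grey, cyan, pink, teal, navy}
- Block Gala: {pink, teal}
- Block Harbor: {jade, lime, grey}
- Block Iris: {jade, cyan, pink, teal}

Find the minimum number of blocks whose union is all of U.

2

Atlas and Bravo cover everything between them: the union {jade, lime, grey, cyan, pink, teal, navy} is all of U.
No single block has all 7 items (the largest, Flint, has 6), so 2 is optimal.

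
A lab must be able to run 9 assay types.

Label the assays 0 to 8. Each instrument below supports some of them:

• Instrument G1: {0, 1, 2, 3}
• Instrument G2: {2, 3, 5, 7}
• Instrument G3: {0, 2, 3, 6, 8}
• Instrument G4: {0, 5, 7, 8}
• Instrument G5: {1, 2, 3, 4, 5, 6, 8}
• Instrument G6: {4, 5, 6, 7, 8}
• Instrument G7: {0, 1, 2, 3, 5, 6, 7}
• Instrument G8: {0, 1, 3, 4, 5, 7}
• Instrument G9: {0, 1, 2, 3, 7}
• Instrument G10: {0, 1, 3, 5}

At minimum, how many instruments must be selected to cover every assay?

2

G5 and G9 together: G5 ∪ G9 = {0, 1, 2, 3, 4, 5, 6, 7, 8} — every assay is covered.
No single instrument has all 9 assays (the largest, G5, has 7), so 2 is optimal.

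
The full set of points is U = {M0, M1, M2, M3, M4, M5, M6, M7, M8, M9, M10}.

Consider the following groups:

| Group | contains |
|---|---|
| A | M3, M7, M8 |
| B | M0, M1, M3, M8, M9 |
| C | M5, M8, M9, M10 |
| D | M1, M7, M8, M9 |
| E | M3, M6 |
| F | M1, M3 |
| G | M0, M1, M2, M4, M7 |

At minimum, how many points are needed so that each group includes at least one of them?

The 3 points {M3, M7, M8} hit every group.
The groups C, E, G are pairwise disjoint, so any hitting set needs a separate point for each — at least 3. Hence 3 is optimal.

3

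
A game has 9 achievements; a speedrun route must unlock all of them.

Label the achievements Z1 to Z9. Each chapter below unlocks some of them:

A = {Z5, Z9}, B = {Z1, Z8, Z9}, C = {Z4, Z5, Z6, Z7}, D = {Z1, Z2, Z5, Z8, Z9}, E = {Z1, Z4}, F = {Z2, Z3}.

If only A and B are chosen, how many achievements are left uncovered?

5

Union of A, B = {Z1, Z5, Z8, Z9}.
Not covered: Z2, Z3, Z4, Z6, Z7 — 5 achievements.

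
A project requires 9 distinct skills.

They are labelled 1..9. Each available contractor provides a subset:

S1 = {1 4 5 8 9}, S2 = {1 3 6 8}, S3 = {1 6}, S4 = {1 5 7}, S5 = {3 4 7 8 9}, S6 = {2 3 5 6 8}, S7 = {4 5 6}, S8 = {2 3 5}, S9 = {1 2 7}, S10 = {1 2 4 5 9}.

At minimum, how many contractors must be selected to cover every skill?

3

Take {S1, S6, S9}. Their union is {1, 2, 3, 4, 5, 6, 7, 8, 9}, which is all 9 skills.
No 2 of the 10 contractors cover everything (all 45 combinations miss at least one skill), so 3 is optimal.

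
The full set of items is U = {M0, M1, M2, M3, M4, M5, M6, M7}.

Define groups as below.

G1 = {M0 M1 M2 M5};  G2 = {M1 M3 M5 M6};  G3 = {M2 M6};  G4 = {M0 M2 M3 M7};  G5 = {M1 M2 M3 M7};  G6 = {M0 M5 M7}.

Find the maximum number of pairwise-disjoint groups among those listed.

G3, G6 are pairwise disjoint (G3={M2,M6}; G6={M0,M5,M7}).
Every remaining group overlaps one of these, and no 3 of the listed groups are pairwise disjoint, so 2 is the maximum.

2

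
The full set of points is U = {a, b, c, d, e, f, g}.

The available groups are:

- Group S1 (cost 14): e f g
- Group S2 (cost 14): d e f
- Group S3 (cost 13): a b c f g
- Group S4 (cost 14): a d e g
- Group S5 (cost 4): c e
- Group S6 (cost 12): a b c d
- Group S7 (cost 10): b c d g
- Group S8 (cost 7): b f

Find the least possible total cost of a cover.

S4, S5, S8 together cover every point (S4 ∪ S5 ∪ S8 = {a, b, c, d, e, f, g}); total cost 14 + 4 + 7 = 25.
The greedy pick S5, S3, S7 costs 27; no covering selection beats 25.

25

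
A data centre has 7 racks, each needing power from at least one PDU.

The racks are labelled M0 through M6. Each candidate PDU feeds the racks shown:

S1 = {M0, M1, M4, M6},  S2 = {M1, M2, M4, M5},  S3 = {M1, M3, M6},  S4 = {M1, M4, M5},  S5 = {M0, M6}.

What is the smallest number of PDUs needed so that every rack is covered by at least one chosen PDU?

Take {S2, S3, S5}. Their union is {M0, M1, M2, M3, M4, M5, M6}, which is all 7 racks.
Only S2 contains M2, so S2 is forced; the remaining 3 racks need at least 2 more PDUs (each remaining PDU adds at most 2) — so at least 3 PDUs are needed, and 3 is optimal.

3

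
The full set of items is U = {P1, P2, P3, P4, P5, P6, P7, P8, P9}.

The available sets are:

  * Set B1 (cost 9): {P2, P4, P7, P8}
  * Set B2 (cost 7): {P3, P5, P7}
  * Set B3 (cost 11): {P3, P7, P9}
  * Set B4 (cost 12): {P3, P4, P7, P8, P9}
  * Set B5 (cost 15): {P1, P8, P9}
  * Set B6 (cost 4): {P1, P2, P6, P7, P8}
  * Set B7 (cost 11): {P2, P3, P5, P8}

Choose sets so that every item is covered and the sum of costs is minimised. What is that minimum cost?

23

B2, B4, B6 together cover every item (B2 ∪ B4 ∪ B6 = {P1, P2, P3, P4, P5, P6, P7, P8, P9}); total cost 7 + 12 + 4 = 23.
No covering selection has total cost below 23.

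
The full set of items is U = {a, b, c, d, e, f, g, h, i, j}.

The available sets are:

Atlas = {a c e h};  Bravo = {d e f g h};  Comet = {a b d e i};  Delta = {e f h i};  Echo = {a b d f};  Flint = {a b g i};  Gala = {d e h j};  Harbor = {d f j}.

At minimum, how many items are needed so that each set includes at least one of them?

T = {d, e, i} meets every set (each contains at least one member of T), and |T| = 3.
No choice of 2 items meets every set, so 3 is the minimum.

3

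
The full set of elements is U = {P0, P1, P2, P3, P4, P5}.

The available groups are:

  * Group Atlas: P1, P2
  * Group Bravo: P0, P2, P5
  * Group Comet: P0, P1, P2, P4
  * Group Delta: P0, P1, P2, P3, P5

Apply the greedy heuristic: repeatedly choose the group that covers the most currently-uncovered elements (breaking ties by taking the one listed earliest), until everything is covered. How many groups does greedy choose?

2

Greedy: pick Delta (covers 5 new) → pick Comet (covers 1 new). Total picks: 2.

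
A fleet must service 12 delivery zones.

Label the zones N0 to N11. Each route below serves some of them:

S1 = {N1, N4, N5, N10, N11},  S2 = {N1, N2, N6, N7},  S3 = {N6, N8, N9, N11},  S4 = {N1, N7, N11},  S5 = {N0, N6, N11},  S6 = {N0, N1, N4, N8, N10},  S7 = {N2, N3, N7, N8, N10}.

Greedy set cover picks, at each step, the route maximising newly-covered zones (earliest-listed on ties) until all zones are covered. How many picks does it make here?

4

Greedy: pick S1 (covers 5 new) → pick S7 (covers 4 new) → pick S3 (covers 2 new) → pick S5 (covers 1 new). Total picks: 4.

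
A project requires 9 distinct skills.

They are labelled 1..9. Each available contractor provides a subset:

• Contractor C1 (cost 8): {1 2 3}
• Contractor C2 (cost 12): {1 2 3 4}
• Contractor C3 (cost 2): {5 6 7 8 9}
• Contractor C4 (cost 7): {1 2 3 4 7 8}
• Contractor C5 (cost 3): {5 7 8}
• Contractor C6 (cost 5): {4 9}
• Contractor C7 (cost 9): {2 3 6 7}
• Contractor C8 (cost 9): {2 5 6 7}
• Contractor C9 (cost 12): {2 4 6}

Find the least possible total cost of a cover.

9

C3, C4 together cover every skill (C3 ∪ C4 = {1, 2, 3, 4, 5, 6, 7, 8, 9}); total cost 2 + 7 = 9.
No covering selection has total cost below 9.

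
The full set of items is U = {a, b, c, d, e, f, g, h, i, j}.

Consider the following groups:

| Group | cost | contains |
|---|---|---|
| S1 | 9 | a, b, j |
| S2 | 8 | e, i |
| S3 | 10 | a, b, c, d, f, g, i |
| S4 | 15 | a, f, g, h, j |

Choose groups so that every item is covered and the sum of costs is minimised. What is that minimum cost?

S2, S3, S4 together cover every item (S2 ∪ S3 ∪ S4 = {a, b, c, d, e, f, g, h, i, j}); total cost 8 + 10 + 15 = 33.
No covering selection has total cost below 33.

33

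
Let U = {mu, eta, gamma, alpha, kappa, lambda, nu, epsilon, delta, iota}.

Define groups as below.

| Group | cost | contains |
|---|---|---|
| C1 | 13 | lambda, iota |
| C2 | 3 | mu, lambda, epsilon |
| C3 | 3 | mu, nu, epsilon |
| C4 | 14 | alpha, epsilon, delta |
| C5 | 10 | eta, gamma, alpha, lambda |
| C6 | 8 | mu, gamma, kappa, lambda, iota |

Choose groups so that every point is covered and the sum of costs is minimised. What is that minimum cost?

35

C3, C4, C5, C6 together cover every point (C3 ∪ C4 ∪ C5 ∪ C6 = {mu, eta, gamma, alpha, kappa, lambda, nu, epsilon, delta, iota}); total cost 3 + 14 + 10 + 8 = 35.
The greedy pick C2, C6, C3, C5, C4 costs 38; no covering selection beats 35.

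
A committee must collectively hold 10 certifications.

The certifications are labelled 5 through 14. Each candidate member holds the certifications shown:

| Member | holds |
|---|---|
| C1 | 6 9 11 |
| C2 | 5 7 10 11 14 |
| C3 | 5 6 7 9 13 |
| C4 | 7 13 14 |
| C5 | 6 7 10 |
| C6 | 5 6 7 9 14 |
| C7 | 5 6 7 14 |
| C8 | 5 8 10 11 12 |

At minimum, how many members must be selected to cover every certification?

3

Take {C3, C4, C8}. Their union is {5, 6, 7, 8, 9, 10, 11, 12, 13, 14}, which is all 10 certifications.
Only C8 contains 8, so C8 is forced; the remaining 5 certifications need at least 2 more members (each remaining member adds at most 4) — so at least 3 members are needed, and 3 is optimal.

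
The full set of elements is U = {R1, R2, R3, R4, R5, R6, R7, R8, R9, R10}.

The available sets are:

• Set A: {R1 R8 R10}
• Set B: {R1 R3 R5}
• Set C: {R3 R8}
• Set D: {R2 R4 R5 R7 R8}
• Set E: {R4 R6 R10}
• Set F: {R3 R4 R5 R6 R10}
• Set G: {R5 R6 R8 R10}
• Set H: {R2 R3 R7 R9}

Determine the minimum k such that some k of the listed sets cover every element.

A, F, and H cover everything between them: the union {R1, R2, R3, R4, R5, R6, R7, R8, R9, R10} is all of U.
Only H contains R9, so H is forced; the remaining 6 elements need at least 2 more sets (each remaining set adds at most 4) — so at least 3 sets are needed, and 3 is optimal.

3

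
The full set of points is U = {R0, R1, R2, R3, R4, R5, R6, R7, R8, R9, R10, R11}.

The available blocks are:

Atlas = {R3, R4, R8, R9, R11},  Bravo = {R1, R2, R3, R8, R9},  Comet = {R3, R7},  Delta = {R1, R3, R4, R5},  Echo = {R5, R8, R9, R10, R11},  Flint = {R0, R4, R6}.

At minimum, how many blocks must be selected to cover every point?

Take {Bravo, Comet, Echo, Flint}. Their union is {R0, R1, R2, R3, R4, R5, R6, R7, R8, R9, R10, R11}, which is all 12 points.
Only Bravo contains R2, so Bravo is forced; the remaining 7 points need at least 3 more blocks (each remaining block adds at most 3) — so at least 4 blocks are needed, and 4 is optimal.

4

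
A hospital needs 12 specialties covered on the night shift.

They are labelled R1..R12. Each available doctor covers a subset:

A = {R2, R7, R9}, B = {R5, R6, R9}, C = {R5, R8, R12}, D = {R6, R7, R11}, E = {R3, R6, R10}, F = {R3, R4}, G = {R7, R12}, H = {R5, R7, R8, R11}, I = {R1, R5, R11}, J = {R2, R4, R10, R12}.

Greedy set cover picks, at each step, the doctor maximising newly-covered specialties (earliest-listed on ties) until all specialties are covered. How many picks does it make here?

5

Greedy: pick H (covers 4 new) → pick J (covers 4 new) → pick B (covers 2 new) → pick E (covers 1 new) → pick I (covers 1 new). Total picks: 5.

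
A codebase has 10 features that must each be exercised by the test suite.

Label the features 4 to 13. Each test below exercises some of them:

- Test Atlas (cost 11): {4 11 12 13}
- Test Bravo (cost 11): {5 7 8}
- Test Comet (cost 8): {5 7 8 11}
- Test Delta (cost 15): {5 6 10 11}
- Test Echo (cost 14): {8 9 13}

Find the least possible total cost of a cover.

48

Atlas, Comet, Delta, Echo together cover every feature (Atlas ∪ Comet ∪ Delta ∪ Echo = {4, 5, 6, 7, 8, 9, 10, 11, 12, 13}); total cost 11 + 8 + 15 + 14 = 48.
No covering selection has total cost below 48.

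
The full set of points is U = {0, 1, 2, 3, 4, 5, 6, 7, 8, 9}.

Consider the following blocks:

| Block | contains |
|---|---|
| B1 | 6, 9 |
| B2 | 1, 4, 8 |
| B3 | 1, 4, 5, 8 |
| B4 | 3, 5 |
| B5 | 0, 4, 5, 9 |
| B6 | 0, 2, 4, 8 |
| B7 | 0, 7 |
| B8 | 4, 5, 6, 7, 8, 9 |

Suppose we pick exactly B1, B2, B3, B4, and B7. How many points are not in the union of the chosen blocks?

1

Union of B1, B2, B3, B4, B7 = {0, 1, 3, 4, 5, 6, 7, 8, 9}.
Not covered: 2 — 1 point.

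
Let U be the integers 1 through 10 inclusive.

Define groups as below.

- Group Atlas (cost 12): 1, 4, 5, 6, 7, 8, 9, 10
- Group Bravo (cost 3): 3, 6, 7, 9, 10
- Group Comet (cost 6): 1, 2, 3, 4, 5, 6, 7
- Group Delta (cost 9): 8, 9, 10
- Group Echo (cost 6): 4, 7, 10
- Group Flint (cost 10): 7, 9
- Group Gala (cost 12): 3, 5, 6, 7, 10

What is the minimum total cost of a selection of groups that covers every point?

Comet, Delta together cover every point (Comet ∪ Delta = {1, 2, 3, 4, 5, 6, 7, 8, 9, 10}); total cost 6 + 9 = 15.
The greedy pick Bravo, Comet, Delta costs 18; no covering selection beats 15.

15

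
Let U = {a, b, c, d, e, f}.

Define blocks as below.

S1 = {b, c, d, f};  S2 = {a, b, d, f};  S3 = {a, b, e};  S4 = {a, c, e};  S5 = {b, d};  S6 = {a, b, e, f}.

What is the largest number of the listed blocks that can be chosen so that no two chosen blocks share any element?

2

S4, S5 are pairwise disjoint (S4={a,c,e}; S5={b,d}).
Every remaining block overlaps one of these, and no 3 of the listed blocks are pairwise disjoint, so 2 is the maximum.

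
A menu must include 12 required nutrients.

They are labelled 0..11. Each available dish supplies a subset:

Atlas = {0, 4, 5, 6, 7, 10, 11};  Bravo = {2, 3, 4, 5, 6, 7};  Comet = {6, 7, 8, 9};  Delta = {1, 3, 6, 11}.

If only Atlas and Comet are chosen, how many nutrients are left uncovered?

3

Union of Atlas, Comet = {0, 4, 5, 6, 7, 8, 9, 10, 11}.
Not covered: 1, 2, 3 — 3 nutrients.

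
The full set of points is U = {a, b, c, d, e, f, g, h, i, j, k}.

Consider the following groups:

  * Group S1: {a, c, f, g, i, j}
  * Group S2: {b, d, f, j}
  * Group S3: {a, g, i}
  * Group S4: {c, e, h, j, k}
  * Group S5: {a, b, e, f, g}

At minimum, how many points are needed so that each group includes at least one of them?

T = {g, j} meets every group (each contains at least one member of T), and |T| = 2.
The groups S2, S3 are pairwise disjoint, so any hitting set needs a separate point for each — at least 2. Hence 2 is optimal.

2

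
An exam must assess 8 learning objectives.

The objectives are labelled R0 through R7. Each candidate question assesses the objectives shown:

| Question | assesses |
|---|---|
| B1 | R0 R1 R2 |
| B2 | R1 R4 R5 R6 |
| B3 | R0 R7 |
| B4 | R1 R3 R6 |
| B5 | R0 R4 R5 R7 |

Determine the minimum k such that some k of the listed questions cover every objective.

B1 and B4 and B5 together: B1 ∪ B4 ∪ B5 = {R0, R1, R2, R3, R4, R5, R6, R7} — every objective is covered.
Only B1 contains R2, so B1 is forced; the remaining 5 objectives need at least 2 more questions (each remaining question adds at most 3) — so at least 3 questions are needed, and 3 is optimal.

3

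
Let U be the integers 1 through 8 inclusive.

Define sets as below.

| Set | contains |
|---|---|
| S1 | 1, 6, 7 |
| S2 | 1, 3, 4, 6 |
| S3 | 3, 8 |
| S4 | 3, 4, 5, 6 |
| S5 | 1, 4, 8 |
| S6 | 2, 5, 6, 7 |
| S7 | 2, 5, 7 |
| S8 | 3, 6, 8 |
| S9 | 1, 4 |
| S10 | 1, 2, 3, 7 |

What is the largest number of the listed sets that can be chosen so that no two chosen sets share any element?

S3, S7, S9 are pairwise disjoint (S3={3,8}; S7={2,5,7}; S9={1,4}).
Every remaining set overlaps one of these, and no 4 of the listed sets are pairwise disjoint, so 3 is the maximum.

3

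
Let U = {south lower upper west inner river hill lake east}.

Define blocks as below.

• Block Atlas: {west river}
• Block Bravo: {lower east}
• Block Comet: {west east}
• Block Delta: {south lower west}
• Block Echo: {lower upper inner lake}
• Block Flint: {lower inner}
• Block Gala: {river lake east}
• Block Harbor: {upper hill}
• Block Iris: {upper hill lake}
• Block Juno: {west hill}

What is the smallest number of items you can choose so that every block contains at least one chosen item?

H = {west, inner, hill, east} meets every block (each contains at least one member of H), and |H| = 4.
No choice of 3 items meets every block, so 4 is the minimum.

4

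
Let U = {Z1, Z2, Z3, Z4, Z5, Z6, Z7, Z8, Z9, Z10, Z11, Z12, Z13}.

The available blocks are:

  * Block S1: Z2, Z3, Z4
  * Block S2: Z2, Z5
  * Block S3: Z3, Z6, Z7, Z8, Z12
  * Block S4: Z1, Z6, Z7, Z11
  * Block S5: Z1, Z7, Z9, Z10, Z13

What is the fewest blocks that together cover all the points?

5

S1, S2, S3, S4, and S5 cover everything between them: the union {Z1, Z2, Z3, Z4, Z5, Z6, Z7, Z8, Z9, Z10, Z11, Z12, Z13} is all of U.
No 4 of the 5 blocks cover everything (all 5 combinations miss at least one point), so 5 is optimal.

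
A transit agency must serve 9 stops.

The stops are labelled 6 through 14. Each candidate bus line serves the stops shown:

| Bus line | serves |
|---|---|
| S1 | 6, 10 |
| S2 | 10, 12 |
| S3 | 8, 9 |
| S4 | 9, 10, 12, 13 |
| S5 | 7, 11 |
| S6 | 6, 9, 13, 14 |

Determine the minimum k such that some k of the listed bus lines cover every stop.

Take {S3, S4, S5, S6}. Their union is {6, 7, 8, 9, 10, 11, 12, 13, 14}, which is all 9 stops.
Only S3 contains 8, so S3 is forced; the remaining 7 stops need at least 3 more bus lines (each remaining bus line adds at most 3) — so at least 4 bus lines are needed, and 4 is optimal.

4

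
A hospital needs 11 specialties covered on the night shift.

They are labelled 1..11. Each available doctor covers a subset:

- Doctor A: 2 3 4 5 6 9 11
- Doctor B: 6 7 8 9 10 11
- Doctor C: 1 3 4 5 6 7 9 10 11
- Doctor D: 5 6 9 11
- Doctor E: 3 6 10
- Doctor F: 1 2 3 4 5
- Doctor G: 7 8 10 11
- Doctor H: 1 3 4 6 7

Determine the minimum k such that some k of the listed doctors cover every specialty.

B and F together: B ∪ F = {1, 2, 3, 4, 5, 6, 7, 8, 9, 10, 11} — every specialty is covered.
No single doctor has all 11 specialties (the largest, C, has 9), so 2 is optimal.

2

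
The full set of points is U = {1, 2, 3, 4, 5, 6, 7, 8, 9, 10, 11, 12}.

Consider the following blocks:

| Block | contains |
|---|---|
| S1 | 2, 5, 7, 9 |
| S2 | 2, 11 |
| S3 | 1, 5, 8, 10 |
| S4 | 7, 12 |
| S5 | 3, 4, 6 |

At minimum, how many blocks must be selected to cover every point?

S1, S2, S3, S4, and S5 cover everything between them: the union {1, 2, 3, 4, 5, 6, 7, 8, 9, 10, 11, 12} is all of U.
No 4 of the 5 blocks cover everything (all 5 combinations miss at least one point), so 5 is optimal.

5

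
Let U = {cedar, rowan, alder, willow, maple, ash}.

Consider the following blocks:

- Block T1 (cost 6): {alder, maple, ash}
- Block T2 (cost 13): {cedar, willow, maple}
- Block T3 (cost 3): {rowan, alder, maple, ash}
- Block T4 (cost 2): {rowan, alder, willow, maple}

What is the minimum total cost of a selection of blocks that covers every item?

16

T2, T3 together cover every item (T2 ∪ T3 = {cedar, rowan, alder, willow, maple, ash}); total cost 13 + 3 = 16.
The greedy pick T4, T3, T2 costs 18; no covering selection beats 16.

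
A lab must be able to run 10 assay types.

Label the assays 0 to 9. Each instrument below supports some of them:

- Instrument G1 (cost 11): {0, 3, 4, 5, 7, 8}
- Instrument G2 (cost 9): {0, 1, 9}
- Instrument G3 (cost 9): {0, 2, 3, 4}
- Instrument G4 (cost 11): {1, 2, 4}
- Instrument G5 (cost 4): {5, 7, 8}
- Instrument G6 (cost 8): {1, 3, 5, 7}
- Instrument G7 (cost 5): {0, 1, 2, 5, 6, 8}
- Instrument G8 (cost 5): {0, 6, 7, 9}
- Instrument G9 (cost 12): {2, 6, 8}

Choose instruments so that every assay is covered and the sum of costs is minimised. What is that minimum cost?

19

G3, G7, G8 together cover every assay (G3 ∪ G7 ∪ G8 = {0, 1, 2, 3, 4, 5, 6, 7, 8, 9}); total cost 9 + 5 + 5 = 19.
No covering selection has total cost below 19.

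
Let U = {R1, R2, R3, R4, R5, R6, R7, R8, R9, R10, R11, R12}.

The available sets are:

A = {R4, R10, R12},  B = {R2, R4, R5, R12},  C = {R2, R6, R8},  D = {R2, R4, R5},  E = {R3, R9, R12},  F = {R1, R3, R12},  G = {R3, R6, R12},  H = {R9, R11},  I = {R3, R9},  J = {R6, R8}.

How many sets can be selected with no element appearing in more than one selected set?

4

D, F, H, J are pairwise disjoint (D={R2,R4,R5}; F={R1,R3,R12}; H={R9,R11}; J={R6,R8}).
Every remaining set overlaps one of these, and no 5 of the listed sets are pairwise disjoint, so 4 is the maximum.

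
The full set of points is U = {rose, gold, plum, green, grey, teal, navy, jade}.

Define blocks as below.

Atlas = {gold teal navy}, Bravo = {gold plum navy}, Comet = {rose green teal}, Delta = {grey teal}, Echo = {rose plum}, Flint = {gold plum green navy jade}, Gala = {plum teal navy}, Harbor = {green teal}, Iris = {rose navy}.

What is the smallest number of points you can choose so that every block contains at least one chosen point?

3

Take H = {rose, gold, teal}. Each listed block contains at least one of these, so H is a hitting set of size 3.
No choice of 2 points meets every block, so 3 is the minimum.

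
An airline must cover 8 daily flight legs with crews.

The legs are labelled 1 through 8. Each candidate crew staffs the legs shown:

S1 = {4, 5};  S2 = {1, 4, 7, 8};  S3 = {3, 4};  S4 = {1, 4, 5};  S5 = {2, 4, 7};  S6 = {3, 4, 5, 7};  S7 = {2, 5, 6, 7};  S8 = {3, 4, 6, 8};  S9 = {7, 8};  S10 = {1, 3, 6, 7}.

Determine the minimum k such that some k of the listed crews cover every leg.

S7 and S8 and S10 together: S7 ∪ S8 ∪ S10 = {1, 2, 3, 4, 5, 6, 7, 8} — every leg is covered.
No 2 of the 10 crews cover everything (all 45 combinations miss at least one leg), so 3 is optimal.

3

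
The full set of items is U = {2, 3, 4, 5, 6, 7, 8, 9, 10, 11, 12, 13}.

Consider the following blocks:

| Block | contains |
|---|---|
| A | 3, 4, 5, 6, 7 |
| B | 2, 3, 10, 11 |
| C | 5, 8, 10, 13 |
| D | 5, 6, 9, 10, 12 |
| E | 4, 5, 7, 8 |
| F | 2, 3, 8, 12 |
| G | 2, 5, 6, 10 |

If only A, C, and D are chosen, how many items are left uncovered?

Union of A, C, D = {3, 4, 5, 6, 7, 8, 9, 10, 12, 13}.
Not covered: 2, 11 — 2 items.

2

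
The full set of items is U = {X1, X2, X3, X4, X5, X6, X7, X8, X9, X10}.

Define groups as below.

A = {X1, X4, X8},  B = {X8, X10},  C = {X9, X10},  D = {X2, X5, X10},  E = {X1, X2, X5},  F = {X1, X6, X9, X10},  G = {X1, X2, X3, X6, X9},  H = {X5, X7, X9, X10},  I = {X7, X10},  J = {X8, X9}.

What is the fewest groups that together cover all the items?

3

Take {A, G, H}. Their union is {X1, X2, X3, X4, X5, X6, X7, X8, X9, X10}, which is all 10 items.
Only G contains X3, so G is forced; the remaining 5 items need at least 2 more groups (each remaining group adds at most 3) — so at least 3 groups are needed, and 3 is optimal.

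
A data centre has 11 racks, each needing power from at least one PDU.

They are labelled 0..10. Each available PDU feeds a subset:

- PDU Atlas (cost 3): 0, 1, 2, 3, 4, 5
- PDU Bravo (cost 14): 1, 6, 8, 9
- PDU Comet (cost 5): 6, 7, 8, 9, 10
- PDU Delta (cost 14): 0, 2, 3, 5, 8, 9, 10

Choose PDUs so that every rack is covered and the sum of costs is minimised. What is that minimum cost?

Atlas, Comet together cover every rack (Atlas ∪ Comet = {0, 1, 2, 3, 4, 5, 6, 7, 8, 9, 10}); total cost 3 + 5 = 8.
No covering selection has total cost below 8.

8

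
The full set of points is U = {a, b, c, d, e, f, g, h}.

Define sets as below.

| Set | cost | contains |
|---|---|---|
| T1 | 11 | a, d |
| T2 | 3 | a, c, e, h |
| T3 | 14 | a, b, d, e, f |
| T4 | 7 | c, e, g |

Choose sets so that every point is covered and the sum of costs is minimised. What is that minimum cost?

T2, T3, T4 together cover every point (T2 ∪ T3 ∪ T4 = {a, b, c, d, e, f, g, h}); total cost 3 + 14 + 7 = 24.
No covering selection has total cost below 24.

24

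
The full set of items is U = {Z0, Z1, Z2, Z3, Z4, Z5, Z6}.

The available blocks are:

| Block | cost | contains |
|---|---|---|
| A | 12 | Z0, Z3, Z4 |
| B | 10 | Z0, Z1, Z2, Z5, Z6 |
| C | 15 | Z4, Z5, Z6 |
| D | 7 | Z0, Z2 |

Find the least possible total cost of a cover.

A, B together cover every item (A ∪ B = {Z0, Z1, Z2, Z3, Z4, Z5, Z6}); total cost 12 + 10 = 22.
No covering selection has total cost below 22.

22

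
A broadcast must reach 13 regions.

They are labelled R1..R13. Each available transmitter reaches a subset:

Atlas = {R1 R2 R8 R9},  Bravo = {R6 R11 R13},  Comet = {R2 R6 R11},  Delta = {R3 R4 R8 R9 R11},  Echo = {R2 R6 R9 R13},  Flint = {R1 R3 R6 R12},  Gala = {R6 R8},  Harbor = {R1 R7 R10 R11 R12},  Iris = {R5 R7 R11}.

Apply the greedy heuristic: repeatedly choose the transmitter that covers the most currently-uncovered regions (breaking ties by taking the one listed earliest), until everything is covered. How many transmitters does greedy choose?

4

Greedy: pick Delta (covers 5 new) → pick Harbor (covers 4 new) → pick Echo (covers 3 new) → pick Iris (covers 1 new). Total picks: 4.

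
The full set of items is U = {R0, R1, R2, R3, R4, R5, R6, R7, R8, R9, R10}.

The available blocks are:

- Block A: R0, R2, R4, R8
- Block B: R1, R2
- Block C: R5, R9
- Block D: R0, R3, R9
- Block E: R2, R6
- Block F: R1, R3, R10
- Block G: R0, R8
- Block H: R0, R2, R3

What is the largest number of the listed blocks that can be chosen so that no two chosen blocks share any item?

C, E, F, G are pairwise disjoint (C={R5,R9}; E={R2,R6}; F={R1,R3,R10}; G={R0,R8}).
Every remaining block overlaps one of these, and no 5 of the listed blocks are pairwise disjoint, so 4 is the maximum.

4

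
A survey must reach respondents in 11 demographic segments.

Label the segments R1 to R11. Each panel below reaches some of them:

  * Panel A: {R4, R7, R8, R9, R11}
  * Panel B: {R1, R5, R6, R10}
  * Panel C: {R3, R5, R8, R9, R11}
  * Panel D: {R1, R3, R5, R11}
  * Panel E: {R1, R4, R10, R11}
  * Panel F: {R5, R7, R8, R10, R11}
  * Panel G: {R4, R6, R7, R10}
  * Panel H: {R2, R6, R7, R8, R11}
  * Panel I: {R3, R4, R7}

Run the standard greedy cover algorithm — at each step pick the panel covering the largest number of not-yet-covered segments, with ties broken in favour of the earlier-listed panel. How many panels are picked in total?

Greedy: pick A (covers 5 new) → pick B (covers 4 new) → pick C (covers 1 new) → pick H (covers 1 new). Total picks: 4.
(The true minimum cover uses only 3 panels, so greedy is not optimal here.)

4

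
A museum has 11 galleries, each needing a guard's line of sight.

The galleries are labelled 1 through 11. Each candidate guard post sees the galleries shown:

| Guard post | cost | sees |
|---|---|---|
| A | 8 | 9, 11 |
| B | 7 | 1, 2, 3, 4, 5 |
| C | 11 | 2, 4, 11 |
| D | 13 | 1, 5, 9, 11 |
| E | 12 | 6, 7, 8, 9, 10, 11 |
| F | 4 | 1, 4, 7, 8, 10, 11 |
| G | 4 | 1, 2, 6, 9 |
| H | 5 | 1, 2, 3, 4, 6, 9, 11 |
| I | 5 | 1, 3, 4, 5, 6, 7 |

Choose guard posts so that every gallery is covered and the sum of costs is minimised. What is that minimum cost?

F, G, I together cover every gallery (F ∪ G ∪ I = {1, 2, 3, 4, 5, 6, 7, 8, 9, 10, 11}); total cost 4 + 4 + 5 = 13.
The greedy pick F, H, I costs 14; no covering selection beats 13.

13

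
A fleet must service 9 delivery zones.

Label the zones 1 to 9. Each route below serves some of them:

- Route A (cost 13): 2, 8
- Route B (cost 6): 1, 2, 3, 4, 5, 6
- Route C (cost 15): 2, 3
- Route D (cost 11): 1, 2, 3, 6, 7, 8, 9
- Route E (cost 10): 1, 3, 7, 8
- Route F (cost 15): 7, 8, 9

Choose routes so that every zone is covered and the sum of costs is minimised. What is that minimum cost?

B, D together cover every zone (B ∪ D = {1, 2, 3, 4, 5, 6, 7, 8, 9}); total cost 6 + 11 = 17.
No covering selection has total cost below 17.

17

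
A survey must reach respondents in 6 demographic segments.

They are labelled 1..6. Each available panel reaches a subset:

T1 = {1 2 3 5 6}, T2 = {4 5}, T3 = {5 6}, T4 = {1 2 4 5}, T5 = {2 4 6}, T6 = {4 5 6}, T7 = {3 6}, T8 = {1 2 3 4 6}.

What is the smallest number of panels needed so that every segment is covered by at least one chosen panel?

2

T4 and T8 together: T4 ∪ T8 = {1, 2, 3, 4, 5, 6} — every segment is covered.
No single panel has all 6 segments (the largest, T1, has 5), so 2 is optimal.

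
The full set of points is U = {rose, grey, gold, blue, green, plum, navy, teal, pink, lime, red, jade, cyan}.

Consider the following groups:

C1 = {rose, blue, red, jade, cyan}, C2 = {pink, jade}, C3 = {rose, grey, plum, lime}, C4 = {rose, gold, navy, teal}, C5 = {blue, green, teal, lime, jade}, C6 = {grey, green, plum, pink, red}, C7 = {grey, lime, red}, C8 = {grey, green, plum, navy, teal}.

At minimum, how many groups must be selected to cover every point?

4

Take {C1, C3, C4, C6}. Their union is {rose, grey, gold, blue, green, plum, navy, teal, pink, lime, red, jade, cyan}, which is all 13 points.
No 3 of the 8 groups cover everything (all 56 combinations miss at least one point), so 4 is optimal.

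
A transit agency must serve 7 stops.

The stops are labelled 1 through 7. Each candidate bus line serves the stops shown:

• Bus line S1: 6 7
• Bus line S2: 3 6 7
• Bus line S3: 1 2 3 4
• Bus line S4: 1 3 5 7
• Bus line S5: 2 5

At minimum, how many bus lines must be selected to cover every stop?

Take {S1, S3, S5}. Their union is {1, 2, 3, 4, 5, 6, 7}, which is all 7 stops.
Only S3 contains 4, so S3 is forced; the remaining 3 stops need at least 2 more bus lines (each remaining bus line adds at most 2) — so at least 3 bus lines are needed, and 3 is optimal.

3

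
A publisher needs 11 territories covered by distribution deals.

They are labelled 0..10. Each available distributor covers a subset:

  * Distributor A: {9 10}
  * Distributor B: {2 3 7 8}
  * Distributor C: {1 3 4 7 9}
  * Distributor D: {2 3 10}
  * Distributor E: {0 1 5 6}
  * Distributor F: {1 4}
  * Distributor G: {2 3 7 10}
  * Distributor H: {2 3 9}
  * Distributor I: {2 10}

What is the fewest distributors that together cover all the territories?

B and C and E and G together: B ∪ C ∪ E ∪ G = {0, 1, 2, 3, 4, 5, 6, 7, 8, 9, 10} — every territory is covered.
No 3 of the 9 distributors cover everything (all 84 combinations miss at least one territory), so 4 is optimal.

4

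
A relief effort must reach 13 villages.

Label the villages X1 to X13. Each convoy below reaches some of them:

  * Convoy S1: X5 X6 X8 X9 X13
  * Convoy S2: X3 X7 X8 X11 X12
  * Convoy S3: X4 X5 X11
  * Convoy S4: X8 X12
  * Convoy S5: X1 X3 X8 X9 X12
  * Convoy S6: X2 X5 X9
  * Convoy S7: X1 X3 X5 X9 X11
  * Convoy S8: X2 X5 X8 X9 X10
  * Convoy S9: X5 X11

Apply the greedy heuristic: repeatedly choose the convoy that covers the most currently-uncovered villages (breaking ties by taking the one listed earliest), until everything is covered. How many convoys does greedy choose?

5

Greedy: pick S1 (covers 5 new) → pick S2 (covers 4 new) → pick S8 (covers 2 new) → pick S3 (covers 1 new) → pick S5 (covers 1 new). Total picks: 5.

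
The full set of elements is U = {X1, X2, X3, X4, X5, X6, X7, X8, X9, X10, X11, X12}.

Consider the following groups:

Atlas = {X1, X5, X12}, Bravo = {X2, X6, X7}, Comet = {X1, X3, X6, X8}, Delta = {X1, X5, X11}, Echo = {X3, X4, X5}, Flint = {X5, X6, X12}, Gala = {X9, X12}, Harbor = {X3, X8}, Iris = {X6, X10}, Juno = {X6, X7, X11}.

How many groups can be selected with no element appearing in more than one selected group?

4

Delta, Gala, Harbor, Iris are pairwise disjoint (Delta={X1,X5,X11}; Gala={X9,X12}; Harbor={X3,X8}; Iris={X6,X10}).
Every remaining group overlaps one of these, and no 5 of the listed groups are pairwise disjoint, so 4 is the maximum.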